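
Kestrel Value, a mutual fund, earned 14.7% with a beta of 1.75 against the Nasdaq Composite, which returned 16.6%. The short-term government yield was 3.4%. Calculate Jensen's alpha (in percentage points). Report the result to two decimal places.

CAPM expected return = Rf + β(Rm − Rf) = 3.4% + 1.75 × (16.6% − 3.4%) = 3.4 + 1.75 × 13.20 = 26.5000%
Jensen's α = Rp − E[R] = 14.7% − 26.5000% = -11.8000

-11.80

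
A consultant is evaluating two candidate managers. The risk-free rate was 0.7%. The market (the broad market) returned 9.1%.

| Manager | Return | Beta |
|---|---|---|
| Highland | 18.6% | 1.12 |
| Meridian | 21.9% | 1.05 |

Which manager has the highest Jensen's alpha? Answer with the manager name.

Meridian

Highland: α = 18.6% − [0.7% + 1.12 × (9.1% − 0.7%)] = 8.492
Meridian: α = 21.9% − [0.7% + 1.05 × (9.1% − 0.7%)] = 12.380
Highest: Meridian (12.380).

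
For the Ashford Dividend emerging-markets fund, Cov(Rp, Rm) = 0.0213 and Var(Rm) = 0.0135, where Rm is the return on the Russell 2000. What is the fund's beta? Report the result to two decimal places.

β = Cov(Rp, Rm) / Var(Rm) = 0.0213 / 0.0135 = 1.5778

1.58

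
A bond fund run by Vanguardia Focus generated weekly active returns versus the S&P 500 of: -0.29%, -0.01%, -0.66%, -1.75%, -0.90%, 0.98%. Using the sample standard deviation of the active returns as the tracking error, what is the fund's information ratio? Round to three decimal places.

Mean return μ = -2.630 / 6 = -0.4383%
Sample std dev = √[4.1999 / 5] = 0.9165%
IR = μ / tracking error = -0.4383 / 0.9165 = -0.4782

-0.478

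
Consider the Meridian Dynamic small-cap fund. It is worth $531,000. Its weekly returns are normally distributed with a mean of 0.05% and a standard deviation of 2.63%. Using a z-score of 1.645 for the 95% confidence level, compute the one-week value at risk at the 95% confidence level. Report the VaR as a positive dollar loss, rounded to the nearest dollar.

Return at the 95% tail: μ − z·σ = 0.05% − 1.645 × 2.63% = 0.05 − 4.32635 = -4.27635%
VaR = −(-4.27635%) × $531,000 = 4.27635% × $531,000 = $22,707

$22,707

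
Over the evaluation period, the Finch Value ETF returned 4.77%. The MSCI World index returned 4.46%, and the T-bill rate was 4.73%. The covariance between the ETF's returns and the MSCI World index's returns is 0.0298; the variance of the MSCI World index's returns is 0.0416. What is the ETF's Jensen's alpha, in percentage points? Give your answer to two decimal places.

β = Cov / Var = 0.0298 / 0.0416 = 0.7163
E[R] = Rf + β(Rm − Rf) = 4.73% + 0.7163 × (4.46% − 4.73%) = 4.5366%
α = Rp − E[R] = 4.77% − 4.5366% = 0.2334

0.23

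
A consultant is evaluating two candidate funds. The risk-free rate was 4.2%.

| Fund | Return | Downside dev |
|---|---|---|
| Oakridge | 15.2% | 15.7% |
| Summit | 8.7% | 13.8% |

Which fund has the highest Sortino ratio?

Oakridge

Oakridge: Sortino ratio = (15.2% − 4.2%) / 15.7% = 0.701
Summit: Sortino ratio = (8.7% − 4.2%) / 13.8% = 0.326
Highest: Oakridge (0.701).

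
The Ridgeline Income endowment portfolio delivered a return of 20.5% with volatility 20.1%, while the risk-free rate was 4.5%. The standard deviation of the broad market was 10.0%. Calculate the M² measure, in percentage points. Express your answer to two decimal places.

12.46

Sharpe = (Rp − Rf) / σp = (20.5% − 4.5%) / 20.1% = 0.7960
M² = Rf + Sharpe × σm = 4.5% + 0.7960 × 10.0% = 12.4600%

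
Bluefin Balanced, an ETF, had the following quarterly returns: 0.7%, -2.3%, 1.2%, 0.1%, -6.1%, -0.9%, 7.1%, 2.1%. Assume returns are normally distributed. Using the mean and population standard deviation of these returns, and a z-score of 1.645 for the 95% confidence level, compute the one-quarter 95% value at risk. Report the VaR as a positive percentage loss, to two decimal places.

5.57

Mean return r̄ = 1.90 / 8 = 0.2375%
Σ(r − r̄)² = (0.7 − 0.2375)² + (-2.3 − 0.2375)² + (1.2 − 0.2375)² + … = 99.6188
σ = √[99.6188 / 8] = 3.5288%
VaR = −(r̄ − z·σ) = −(0.2375 − 1.645 × 3.5288) = −(-5.5674) = 5.5674%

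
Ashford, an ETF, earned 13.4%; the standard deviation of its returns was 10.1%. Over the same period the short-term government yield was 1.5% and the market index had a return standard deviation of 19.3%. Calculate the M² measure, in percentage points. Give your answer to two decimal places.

Sharpe = (Rp − Rf) / σp = (13.4% − 1.5%) / 10.1% = 1.1782
M² = Rf + Sharpe × σm = 1.5% + 1.1782 × 19.3% = 24.2393%

24.24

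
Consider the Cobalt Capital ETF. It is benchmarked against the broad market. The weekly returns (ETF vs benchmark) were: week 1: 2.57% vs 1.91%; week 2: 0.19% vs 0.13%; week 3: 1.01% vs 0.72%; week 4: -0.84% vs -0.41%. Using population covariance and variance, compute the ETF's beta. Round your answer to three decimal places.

r̄p = 0.7325%,  r̄m = 0.5875%
Cov = Σ(rp − r̄p)(rm − r̄m) / 4 = 1.0709
Var(rm) = Σ(rm − r̄m)² / 4 = 0.7427
β = Cov / Var = 1.0709 / 0.7427 = 1.4419

1.442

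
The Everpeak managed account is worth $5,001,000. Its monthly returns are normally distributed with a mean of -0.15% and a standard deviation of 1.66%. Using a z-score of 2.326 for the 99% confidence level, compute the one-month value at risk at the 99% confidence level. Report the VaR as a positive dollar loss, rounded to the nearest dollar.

$200,598

Return at the 99% tail: μ − z·σ = -0.15% − 2.326 × 1.66% = -0.15 − 3.86116 = -4.01116%
VaR = −(-4.01116%) × $5,001,000 = 4.01116% × $5,001,000 = $200,598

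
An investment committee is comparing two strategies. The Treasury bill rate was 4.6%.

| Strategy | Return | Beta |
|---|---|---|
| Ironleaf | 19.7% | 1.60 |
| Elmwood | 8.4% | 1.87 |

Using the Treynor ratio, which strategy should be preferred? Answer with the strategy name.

Ironleaf

Ironleaf: Treynor = (19.7% − 4.6%) / 1.60 = 9.438
Elmwood: Treynor = (8.4% − 4.6%) / 1.87 = 2.032
Highest: Ironleaf (9.438).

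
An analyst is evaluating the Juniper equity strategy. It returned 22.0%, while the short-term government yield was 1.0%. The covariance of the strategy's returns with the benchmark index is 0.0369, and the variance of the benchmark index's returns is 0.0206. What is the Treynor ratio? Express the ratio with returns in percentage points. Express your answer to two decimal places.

11.72

β = Cov / Var = 0.0369 / 0.0206 = 1.7913
Treynor = (Rp − Rf) / β = (22.0% − 1.0%) / 1.7913 = 21.00 / 1.7913 = 11.7233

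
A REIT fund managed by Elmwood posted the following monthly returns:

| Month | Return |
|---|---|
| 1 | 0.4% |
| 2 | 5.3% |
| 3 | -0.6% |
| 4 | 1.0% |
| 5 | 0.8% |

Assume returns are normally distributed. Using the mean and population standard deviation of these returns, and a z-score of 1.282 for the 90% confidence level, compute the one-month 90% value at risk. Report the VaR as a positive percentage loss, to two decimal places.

1.23

Mean return r̄ = 6.90 / 5 = 1.3800%
Population σ = √[Σ(r − r̄)² / 5] = √[20.7280 / 5] = √4.1456 = 2.0361%
VaR = −(r̄ − z·σ) = −(1.3800 − 1.282 × 2.0361) = −(-1.2303) = 1.2303%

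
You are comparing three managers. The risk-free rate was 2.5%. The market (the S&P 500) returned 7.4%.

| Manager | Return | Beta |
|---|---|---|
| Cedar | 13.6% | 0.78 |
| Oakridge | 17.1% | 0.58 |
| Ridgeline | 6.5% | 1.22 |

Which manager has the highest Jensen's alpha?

Oakridge

Cedar: α = 13.6% − [2.5% + 0.78 × (7.4% − 2.5%)] = 7.278
Oakridge: α = 17.1% − [2.5% + 0.58 × (7.4% − 2.5%)] = 11.758
Ridgeline: α = 6.5% − [2.5% + 1.22 × (7.4% − 2.5%)] = -1.978
Highest: Oakridge (11.758).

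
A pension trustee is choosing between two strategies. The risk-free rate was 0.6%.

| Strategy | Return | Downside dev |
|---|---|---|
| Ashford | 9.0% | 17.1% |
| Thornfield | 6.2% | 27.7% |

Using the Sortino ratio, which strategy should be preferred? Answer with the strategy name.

Ashford: Sortino ratio = (9.0% − 0.6%) / 17.1% = 0.491
Thornfield: Sortino ratio = (6.2% − 0.6%) / 27.7% = 0.202
Highest: Ashford (0.491).

Ashford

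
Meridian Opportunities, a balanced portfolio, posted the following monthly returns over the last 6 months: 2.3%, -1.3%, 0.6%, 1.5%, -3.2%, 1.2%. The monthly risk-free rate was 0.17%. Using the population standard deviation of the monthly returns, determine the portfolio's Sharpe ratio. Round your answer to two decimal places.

0.01

r̄ = (2.3 − 1.3 + 0.6 + 1.5 − 3.2 + 1.2) / 6 = 0.1833%
Σ(r − r̄)² = (2.3 − 0.1833)² + (-1.3 − 0.1833)² + (0.6 − 0.1833)² + … = 21.0683
σ = √[21.0683 / 6] = 1.8739%
Sharpe = (r̄ − rf) / σ = (0.1833 − 0.17) / 1.8739 = 0.0133 / 1.8739 = 0.0071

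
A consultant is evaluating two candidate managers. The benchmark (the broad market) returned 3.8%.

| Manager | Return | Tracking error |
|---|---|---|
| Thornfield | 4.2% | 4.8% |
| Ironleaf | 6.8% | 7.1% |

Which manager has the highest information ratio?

Ironleaf

Thornfield: IR = (4.2% − 3.8%) / 4.8% = 0.083
Ironleaf: IR = (6.8% − 3.8%) / 7.1% = 0.423
Highest: Ironleaf (0.423).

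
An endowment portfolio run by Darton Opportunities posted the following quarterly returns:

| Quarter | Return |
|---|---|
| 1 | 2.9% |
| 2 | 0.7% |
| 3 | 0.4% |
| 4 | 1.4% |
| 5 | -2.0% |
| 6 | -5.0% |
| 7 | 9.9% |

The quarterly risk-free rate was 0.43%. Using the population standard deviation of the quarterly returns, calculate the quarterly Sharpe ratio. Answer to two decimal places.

0.18

Mean return μ = 8.30 / 7 = 1.1857%
Population σ = √[Σ(r − μ)² / 7] = √[128.1886 / 7] = √18.3127 = 4.2793%
Sharpe = (μ − rf) / σ = (1.1857 − 0.43) / 4.2793 = 0.7557 / 4.2793 = 0.1766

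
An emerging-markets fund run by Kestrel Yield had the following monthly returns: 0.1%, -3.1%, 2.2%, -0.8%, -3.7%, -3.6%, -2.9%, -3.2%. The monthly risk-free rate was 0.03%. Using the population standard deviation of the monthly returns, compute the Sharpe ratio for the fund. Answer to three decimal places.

-0.948

μ = (0.1 − 3.1 + 2.2 − 0.8 − 3.7 − 3.6 − 2.9 − 3.2) / 8 = -15.00 / 8 = -1.8750%
Population σ = √[Σ(r − μ)² / 8] = √[32.2750 / 8] = √4.0344 = 2.0086%
Sharpe = (μ − rf) / σ = (-1.8750 − 0.03) / 2.0086 = -1.9050 / 2.0086 = -0.9484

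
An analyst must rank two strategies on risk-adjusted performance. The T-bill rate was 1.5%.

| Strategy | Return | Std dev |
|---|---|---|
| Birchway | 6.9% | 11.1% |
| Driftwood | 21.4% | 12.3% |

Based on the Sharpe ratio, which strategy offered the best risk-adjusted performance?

Birchway: Sharpe ratio = (6.9% − 1.5%) / 11.1% = 0.486
Driftwood: Sharpe ratio = (21.4% − 1.5%) / 12.3% = 1.618
Highest: Driftwood (1.618).

Driftwood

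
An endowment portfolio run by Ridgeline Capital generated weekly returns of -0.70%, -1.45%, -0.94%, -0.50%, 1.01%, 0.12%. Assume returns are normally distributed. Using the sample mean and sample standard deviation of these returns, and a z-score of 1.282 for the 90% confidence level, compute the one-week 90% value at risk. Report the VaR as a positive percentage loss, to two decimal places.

1.52

Mean return r̄ = -2.460 / 6 = -0.4100%
Σ(r − r̄)² = 3.7520; sample σ = √(3.7520/5) = 0.8663%
VaR = −(r̄ − z·σ) = −(-0.4100 − 1.282 × 0.8663) = −(-1.5206) = 1.5206%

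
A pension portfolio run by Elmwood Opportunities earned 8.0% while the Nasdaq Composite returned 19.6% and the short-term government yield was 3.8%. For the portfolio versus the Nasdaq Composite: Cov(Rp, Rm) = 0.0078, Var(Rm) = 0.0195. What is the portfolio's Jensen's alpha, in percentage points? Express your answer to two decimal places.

-2.12

β = Cov / Var = 0.0078 / 0.0195 = 0.4000
E[R] = Rf + β(Rm − Rf) = 3.8% + 0.4000 × (19.6% − 3.8%) = 10.1200%
α = Rp − E[R] = 8.0% − 10.1200% = -2.1200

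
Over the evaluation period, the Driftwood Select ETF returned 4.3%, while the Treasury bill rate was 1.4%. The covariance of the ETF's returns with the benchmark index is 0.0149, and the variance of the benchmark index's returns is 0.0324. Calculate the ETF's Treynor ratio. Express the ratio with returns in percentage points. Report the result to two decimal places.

6.31

β = Cov / Var = 0.0149 / 0.0324 = 0.4599
Treynor = (Rp − Rf) / β = (4.3% − 1.4%) / 0.4599 = 2.90 / 0.4599 = 6.3057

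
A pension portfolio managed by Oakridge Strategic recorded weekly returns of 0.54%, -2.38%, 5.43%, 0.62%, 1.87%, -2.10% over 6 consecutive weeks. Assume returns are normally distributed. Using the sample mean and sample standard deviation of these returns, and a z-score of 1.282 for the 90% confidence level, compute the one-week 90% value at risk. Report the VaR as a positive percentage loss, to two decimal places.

3.01

Mean return μ = 3.980 / 6 = 0.6633%
Σ(r − μ)² = (0.54 − 0.6633)² + (-2.38 − 0.6633)² + … = 41.0921
σ = √[41.0921 / 5] = 2.8668%
VaR = −(μ − z·σ) = −(0.6633 − 1.282 × 2.8668) = −(-3.0119) = 3.0119%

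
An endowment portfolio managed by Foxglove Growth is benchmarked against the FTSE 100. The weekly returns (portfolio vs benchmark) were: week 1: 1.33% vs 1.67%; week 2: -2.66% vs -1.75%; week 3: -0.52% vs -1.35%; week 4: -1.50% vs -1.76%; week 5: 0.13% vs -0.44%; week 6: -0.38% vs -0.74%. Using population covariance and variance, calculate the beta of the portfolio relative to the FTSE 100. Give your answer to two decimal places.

r̄p = -0.6000%,  r̄m = -0.7283%
Cov = Σ(rp − r̄p)(rm − r̄m) / 6 = 1.3034
Var(rm) = Σ(rm − r̄m)² / 6 = 1.3883
β = Cov / Var = 1.3034 / 1.3883 = 0.9388

0.94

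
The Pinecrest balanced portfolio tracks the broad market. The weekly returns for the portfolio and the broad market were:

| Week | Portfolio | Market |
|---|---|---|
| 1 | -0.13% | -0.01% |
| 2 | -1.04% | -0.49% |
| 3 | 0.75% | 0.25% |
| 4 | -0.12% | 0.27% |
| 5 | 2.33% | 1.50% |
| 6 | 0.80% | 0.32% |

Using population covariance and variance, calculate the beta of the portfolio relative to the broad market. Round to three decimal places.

r̄p = 0.4317%,  r̄m = 0.3067%
Cov = Σ(rp − r̄p)(rm − r̄m) / 6 = 0.6038
Var(rm) = Σ(rm − r̄m)² / 6 = 0.3606
β = Cov / Var = 0.6038 / 0.3606 = 1.6744

1.674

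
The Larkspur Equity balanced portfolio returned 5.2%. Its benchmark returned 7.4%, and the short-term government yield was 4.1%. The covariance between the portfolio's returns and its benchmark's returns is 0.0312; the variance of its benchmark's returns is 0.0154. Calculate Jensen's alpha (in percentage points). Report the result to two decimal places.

β = Cov / Var = 0.0312 / 0.0154 = 2.0260
E[R] = Rf + β(Rm − Rf) = 4.1% + 2.0260 × (7.4% − 4.1%) = 10.7858%
α = Rp − E[R] = 5.2% − 10.7858% = -5.5858

-5.59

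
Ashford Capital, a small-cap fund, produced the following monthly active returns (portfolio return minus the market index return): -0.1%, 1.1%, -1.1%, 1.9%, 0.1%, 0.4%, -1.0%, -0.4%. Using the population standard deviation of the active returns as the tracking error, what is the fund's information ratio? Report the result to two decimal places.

Mean return r̄ = 0.90 / 8 = 0.1125%
Population std dev = √[7.2688 / 8] = 0.9532%
IR = r̄ / tracking error = 0.1125 / 0.9532 = 0.1180

0.12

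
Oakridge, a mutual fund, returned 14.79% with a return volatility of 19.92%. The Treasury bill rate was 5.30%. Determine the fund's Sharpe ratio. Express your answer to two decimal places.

Sharpe = (Rp − Rf) / σp = (14.79% − 5.30%) / 19.92% = 9.49% / 19.92% = 0.4764

0.48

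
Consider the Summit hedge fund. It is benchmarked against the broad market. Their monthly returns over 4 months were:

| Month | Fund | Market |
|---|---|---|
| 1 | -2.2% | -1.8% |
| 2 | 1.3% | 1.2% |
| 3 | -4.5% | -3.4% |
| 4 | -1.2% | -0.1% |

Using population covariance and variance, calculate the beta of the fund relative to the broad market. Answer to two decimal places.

1.18

r̄p = -1.6500%,  r̄m = -1.0250%
Cov = Σ(rp − r̄p)(rm − r̄m) / 4 = 3.5438
Var(rm) = Σ(rm − r̄m)² / 4 = 3.0119
β = Cov / Var = 3.5438 / 3.0119 = 1.1766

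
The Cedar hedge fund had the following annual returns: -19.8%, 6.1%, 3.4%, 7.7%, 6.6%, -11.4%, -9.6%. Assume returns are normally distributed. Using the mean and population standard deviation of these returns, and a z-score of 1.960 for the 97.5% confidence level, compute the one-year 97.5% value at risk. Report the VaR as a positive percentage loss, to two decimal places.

r̄ = (-19.8 + 6.1 + 3.4 + 7.7 + 6.6 − 11.4 − 9.6) / 7 = -17.00 / 7 = -2.4286%
Σ(r − r̄)² = (-19.8 − (-2.4286))² + (6.1 − (-2.4286))² + (3.4 − (-2.4286))² + … = 724.4943
population σ = √(724.4943 / 7) = √103.4992 = 10.1735%
VaR = −(r̄ − z·σ) = −(-2.4286 − 1.960 × 10.1735) = −(-22.3687) = 22.3687%

22.37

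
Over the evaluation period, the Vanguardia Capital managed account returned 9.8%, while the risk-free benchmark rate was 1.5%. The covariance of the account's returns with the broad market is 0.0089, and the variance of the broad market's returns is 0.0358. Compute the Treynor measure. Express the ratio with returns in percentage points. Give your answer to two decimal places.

β = Cov / Var = 0.0089 / 0.0358 = 0.2486
Treynor = (Rp − Rf) / β = (9.8% − 1.5%) / 0.2486 = 8.30 / 0.2486 = 33.3870

33.39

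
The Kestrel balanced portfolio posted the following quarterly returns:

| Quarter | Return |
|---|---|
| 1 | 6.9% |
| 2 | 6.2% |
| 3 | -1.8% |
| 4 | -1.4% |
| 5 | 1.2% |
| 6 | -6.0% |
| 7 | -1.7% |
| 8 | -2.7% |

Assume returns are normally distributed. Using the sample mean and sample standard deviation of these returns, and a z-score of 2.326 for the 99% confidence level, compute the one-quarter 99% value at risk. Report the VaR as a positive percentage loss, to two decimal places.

r̄ = (6.9 + 6.2 − 1.8 − 1.4 + 1.2 − 6 − 1.7 − 2.7) / 8 = 0.0875%
Σ(r − r̄)² = (6.9 − 0.0875)² + (6.2 − 0.0875)² + (-1.8 − 0.0875)² + … = 138.8088
σ = √[138.8088 / 7] = 4.4531%
VaR = −(r̄ − z·σ) = −(0.0875 − 2.326 × 4.4531) = −(-10.2704) = 10.2704%

10.27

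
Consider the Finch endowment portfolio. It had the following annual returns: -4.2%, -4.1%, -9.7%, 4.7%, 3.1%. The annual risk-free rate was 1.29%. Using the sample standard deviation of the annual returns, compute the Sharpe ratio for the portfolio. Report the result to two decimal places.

Mean return r̄ = -10.20 / 5 = -2.0400%
Σ(r − r̄)² = (-4.2 − (-2.0400))² + (-4.1 − (-2.0400))² + … = 139.4320
sample σ = √(139.4320 / 4) = √34.8580 = 5.9041%
Sharpe = (r̄ − rf) / σ = (-2.0400 − 1.29) / 5.9041 = -3.3300 / 5.9041 = -0.5640

-0.56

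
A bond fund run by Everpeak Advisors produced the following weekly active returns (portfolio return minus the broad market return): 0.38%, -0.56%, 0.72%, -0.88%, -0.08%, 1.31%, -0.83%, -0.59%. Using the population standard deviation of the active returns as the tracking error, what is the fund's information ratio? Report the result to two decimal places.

r̄ = (0.38 − 0.56 + 0.72 − 0.88 − 0.08 + 1.31 − 0.83 − 0.59) / 8 = -0.530 / 8 = -0.0663%
Σ(r − r̄)² = 4.4752; population σ = √(4.4752/8) = 0.7479%
IR = r̄ / tracking error = -0.0663 / 0.7479 = -0.0886

-0.09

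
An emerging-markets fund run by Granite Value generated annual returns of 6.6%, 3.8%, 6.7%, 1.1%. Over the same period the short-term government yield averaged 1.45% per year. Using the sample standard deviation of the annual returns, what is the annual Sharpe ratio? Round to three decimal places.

r̄ = (6.6 + 3.8 + 6.7 + 1.1) / 4 = 18.20 / 4 = 4.5500%
Sample std dev = √[21.2900 / 3] = 2.6640%
Sharpe = (r̄ − rf) / σ = (4.5500 − 1.45) / 2.6640 = 3.1000 / 2.6640 = 1.1637

1.164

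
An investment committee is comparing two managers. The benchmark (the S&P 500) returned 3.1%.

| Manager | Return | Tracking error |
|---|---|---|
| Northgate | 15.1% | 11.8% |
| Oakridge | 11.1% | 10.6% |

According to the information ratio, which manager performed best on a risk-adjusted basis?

Northgate

Northgate: IR = (15.1% − 3.1%) / 11.8% = 1.017
Oakridge: IR = (11.1% − 3.1%) / 10.6% = 0.755
Highest: Northgate (1.017).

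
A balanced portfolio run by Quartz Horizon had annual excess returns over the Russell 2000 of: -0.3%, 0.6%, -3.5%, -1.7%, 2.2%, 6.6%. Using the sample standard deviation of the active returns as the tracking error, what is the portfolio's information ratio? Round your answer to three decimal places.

Mean return r̄ = 3.90 / 6 = 0.6500%
Sample σ = √[Σ(r − r̄)² / 5] = √[61.4550 / 5] = √12.2910 = 3.5059%
IR = r̄ / tracking error = 0.6500 / 3.5059 = 0.1854

0.185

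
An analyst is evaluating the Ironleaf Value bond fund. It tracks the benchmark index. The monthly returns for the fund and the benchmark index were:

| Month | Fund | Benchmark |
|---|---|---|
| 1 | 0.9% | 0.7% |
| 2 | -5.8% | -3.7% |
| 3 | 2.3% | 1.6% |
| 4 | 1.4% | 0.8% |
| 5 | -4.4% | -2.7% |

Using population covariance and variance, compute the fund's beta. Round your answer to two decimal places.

r̄p = -1.1200%,  r̄m = -0.6600%
Cov = Σ(rp − r̄p)(rm − r̄m) / 5 = 7.0148
Var(rm) = Σ(rm − r̄m)² / 5 = 4.4984
β = Cov / Var = 7.0148 / 4.4984 = 1.5594

1.56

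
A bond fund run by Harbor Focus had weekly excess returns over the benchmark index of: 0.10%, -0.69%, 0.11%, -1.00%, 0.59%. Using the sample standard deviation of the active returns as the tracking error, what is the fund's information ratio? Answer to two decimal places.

r̄ = (0.1 − 0.69 + 0.11 − 1 + 0.59) / 5 = -0.890 / 5 = -0.1780%
Sample σ = √[Σ(r − r̄)² / 4] = √[1.6879 / 4] = √0.4220 = 0.6496%
IR = r̄ / tracking error = -0.1780 / 0.6496 = -0.2740

-0.27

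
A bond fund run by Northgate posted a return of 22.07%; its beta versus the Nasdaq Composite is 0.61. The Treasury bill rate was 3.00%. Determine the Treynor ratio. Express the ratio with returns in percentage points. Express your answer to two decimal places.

31.26

Treynor = (Rp − Rf) / β = (22.07% − 3.00%) / 0.61 = 19.07 / 0.61 = 31.2623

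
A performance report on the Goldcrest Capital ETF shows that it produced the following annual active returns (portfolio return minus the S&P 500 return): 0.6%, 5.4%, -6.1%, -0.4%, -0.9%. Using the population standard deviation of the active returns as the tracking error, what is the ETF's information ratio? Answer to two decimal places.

-0.08

Mean return r̄ = -1.40 / 5 = -0.2800%
Population σ = √[Σ(r − r̄)² / 5] = √[67.3080 / 5] = √13.4616 = 3.6690%
IR = r̄ / tracking error = -0.2800 / 3.6690 = -0.0763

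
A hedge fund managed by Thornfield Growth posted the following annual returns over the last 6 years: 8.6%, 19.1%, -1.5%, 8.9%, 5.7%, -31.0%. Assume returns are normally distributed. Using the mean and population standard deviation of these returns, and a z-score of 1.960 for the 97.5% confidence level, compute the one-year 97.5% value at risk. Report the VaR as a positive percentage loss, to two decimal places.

μ = (8.6 + 19.1 − 1.5 + 8.9 + 5.7 − 31) / 6 = 1.6333%
Population σ = √[Σ(r − μ)² / 6] = √[1497.7133 / 6] = √249.6189 = 15.7993%
VaR = −(μ − z·σ) = −(1.6333 − 1.960 × 15.7993) = −(-29.3333) = 29.3333%

29.33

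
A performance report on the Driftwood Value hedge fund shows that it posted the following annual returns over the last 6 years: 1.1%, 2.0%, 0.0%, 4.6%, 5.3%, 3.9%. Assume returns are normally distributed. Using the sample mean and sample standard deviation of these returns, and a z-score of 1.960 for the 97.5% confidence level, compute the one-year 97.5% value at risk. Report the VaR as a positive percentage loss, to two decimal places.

1.30

Mean return r̄ = 16.90 / 6 = 2.8167%
Σ(r − r̄)² = (1.1 − 2.8167)² + (2 − 2.8167)² + … = 22.0683
σ = √[22.0683 / 5] = 2.1009%
VaR = −(r̄ − z·σ) = −(2.8167 − 1.960 × 2.1009) = −(-1.3011) = 1.3011%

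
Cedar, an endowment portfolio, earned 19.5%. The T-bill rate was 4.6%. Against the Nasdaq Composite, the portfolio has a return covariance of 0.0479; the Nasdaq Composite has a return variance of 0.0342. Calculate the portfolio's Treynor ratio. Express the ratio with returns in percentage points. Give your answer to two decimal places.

10.64

β = Cov / Var = 0.0479 / 0.0342 = 1.4006
Treynor = (Rp − Rf) / β = (19.5% − 4.6%) / 1.4006 = 14.90 / 1.4006 = 10.6383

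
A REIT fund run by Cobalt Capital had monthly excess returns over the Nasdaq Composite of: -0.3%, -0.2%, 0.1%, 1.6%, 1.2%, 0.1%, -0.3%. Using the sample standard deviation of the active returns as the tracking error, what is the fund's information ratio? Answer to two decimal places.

μ = (-0.3 − 0.2 + 0.1 + 1.6 + 1.2 + 0.1 − 0.3) / 7 = 0.3143%
Σ(r − μ)² = (-0.3 − 0.3143)² + (-0.2 − 0.3143)² + … = 3.5486
sample σ = √(3.5486 / 6) = √0.5914 = 0.7690%
IR = μ / tracking error = 0.3143 / 0.7690 = 0.4087

0.41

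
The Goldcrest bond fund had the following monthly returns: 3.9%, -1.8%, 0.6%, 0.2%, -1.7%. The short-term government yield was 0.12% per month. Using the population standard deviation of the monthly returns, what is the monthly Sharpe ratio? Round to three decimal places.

Mean return μ = 1.20 / 5 = 0.2400%
Population σ = √[Σ(r − μ)² / 5] = √[21.4520 / 5] = √4.2904 = 2.0713%
Sharpe = (μ − rf) / σ = (0.2400 − 0.12) / 2.0713 = 0.1200 / 2.0713 = 0.0579

0.058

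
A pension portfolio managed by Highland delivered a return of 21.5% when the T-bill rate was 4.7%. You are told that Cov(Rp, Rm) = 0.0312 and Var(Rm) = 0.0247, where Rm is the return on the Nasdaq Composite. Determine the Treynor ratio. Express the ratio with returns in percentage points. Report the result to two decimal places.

β = Cov / Var = 0.0312 / 0.0247 = 1.2632
Treynor = (Rp − Rf) / β = (21.5% − 4.7%) / 1.2632 = 16.80 / 1.2632 = 13.2996

13.30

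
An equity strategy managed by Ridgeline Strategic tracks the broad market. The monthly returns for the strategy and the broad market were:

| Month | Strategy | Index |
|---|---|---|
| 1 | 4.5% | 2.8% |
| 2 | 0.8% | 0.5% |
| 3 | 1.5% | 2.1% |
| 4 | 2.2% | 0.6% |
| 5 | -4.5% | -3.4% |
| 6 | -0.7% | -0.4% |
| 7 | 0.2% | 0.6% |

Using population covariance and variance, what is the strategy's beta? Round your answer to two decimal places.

r̄p = 0.5714%,  r̄m = 0.4000%
Cov = Σ(rp − r̄p)(rm − r̄m) / 7 = 4.5100
Var(rm) = Σ(rm − r̄m)² / 7 = 3.4029
β = Cov / Var = 4.5100 / 3.4029 = 1.3253

1.33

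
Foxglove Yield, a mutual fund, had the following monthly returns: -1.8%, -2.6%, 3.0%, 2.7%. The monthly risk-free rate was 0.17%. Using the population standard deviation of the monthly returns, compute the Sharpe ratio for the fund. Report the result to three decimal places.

Mean return r̄ = 1.30 / 4 = 0.3250%
Population σ = √[Σ(r − r̄)² / 4] = √[25.8675 / 4] = √6.4669 = 2.5430%
Sharpe = (r̄ − rf) / σ = (0.3250 − 0.17) / 2.5430 = 0.1550 / 2.5430 = 0.0610

0.061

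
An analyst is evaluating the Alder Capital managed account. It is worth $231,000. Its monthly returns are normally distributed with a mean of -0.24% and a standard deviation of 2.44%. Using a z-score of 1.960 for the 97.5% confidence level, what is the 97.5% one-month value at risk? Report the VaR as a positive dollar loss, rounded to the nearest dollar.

Return at the 97.5% tail: μ − z·σ = -0.24% − 1.960 × 2.44% = -0.24 − 4.7824 = -5.0224%
VaR = −(-5.0224%) × $231,000 = 5.0224% × $231,000 = $11,602

$11,602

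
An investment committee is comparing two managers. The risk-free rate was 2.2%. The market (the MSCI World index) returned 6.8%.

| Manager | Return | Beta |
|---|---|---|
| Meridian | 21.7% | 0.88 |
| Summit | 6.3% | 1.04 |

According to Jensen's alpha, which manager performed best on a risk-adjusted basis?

Meridian

Meridian: α = 21.7% − [2.2% + 0.88 × (6.8% − 2.2%)] = 15.452
Summit: α = 6.3% − [2.2% + 1.04 × (6.8% − 2.2%)] = -0.684
Highest: Meridian (15.452).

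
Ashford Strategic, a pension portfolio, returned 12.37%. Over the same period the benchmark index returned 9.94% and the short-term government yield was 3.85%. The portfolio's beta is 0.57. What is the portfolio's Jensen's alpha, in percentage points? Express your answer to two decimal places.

CAPM expected return = Rf + β(Rm − Rf) = 3.85% + 0.57 × (9.94% − 3.85%) = 3.85 + 0.57 × 6.09 = 7.3213%
Jensen's α = Rp − E[R] = 12.37% − 7.3213% = 5.0487

5.05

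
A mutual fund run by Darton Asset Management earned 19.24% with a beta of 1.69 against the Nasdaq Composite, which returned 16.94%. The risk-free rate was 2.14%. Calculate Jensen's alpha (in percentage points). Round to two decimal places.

-7.91

CAPM expected return = Rf + β(Rm − Rf) = 2.14% + 1.69 × (16.94% − 2.14%) = 2.14 + 1.69 × 14.80 = 27.1520%
Jensen's α = Rp − E[R] = 19.24% − 27.1520% = -7.9120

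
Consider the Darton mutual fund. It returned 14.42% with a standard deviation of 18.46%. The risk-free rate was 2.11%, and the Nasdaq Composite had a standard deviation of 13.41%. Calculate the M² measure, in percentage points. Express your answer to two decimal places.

11.05

Sharpe = (Rp − Rf) / σp = (14.42% − 2.11%) / 18.46% = 0.6668
M² = Rf + Sharpe × σm = 2.11% + 0.6668 × 13.41% = 11.0518%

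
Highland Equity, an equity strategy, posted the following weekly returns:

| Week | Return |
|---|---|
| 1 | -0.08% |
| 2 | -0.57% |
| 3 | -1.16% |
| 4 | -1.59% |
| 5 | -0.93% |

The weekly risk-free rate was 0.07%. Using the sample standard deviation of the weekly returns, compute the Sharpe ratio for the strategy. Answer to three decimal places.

-1.629

r̄ = (-0.08 − 0.57 − 1.16 − 1.59 − 0.93) / 5 = -0.8660%
Sample std dev = √[1.3201 / 4] = 0.5745%
Sharpe = (r̄ − rf) / σ = (-0.8660 − 0.07) / 0.5745 = -0.9360 / 0.5745 = -1.6292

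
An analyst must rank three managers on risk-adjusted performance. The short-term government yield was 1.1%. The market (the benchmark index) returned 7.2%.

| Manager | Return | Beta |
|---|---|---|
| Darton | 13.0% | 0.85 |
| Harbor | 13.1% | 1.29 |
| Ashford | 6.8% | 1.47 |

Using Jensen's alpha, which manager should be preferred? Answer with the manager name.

Darton: α = 13.0% − [1.1% + 0.85 × (7.2% − 1.1%)] = 6.715
Harbor: α = 13.1% − [1.1% + 1.29 × (7.2% − 1.1%)] = 4.131
Ashford: α = 6.8% − [1.1% + 1.47 × (7.2% − 1.1%)] = -3.267
Highest: Darton (6.715).

Darton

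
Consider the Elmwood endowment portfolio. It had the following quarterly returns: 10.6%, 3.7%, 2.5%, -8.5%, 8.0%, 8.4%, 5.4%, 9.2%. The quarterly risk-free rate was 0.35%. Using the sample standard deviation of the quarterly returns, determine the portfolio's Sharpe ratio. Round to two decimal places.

Mean return μ = 39.30 / 8 = 4.9125%
Σ(r − μ)² = 259.8488; sample σ = √(259.8488/7) = 6.0927%
Sharpe = (μ − rf) / σ = (4.9125 − 0.35) / 6.0927 = 4.5625 / 6.0927 = 0.7488

0.75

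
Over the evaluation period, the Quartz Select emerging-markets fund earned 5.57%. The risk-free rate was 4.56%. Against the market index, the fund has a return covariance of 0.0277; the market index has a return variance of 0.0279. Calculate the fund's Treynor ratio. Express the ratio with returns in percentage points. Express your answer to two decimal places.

β = Cov / Var = 0.0277 / 0.0279 = 0.9928
Treynor = (Rp − Rf) / β = (5.57% − 4.56%) / 0.9928 = 1.01 / 0.9928 = 1.0173

1.02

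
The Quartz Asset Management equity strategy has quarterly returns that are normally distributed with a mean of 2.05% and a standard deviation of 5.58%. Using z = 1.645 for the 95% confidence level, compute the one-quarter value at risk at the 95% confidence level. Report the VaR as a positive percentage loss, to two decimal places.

VaR (as % loss) = −(μ − z·σ) = −(2.05% − 1.645 × 5.58%) = −(-7.1291%) = 7.1291%

7.13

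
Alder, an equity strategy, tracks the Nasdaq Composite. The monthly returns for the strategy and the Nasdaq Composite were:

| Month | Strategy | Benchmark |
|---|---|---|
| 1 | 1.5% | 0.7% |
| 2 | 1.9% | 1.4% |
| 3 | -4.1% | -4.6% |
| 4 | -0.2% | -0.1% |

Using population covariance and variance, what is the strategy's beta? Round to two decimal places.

r̄p = -0.2250%,  r̄m = -0.6500%
Cov = Σ(rp − r̄p)(rm − r̄m) / 4 = 5.5013
Var(rm) = Σ(rm − r̄m)² / 4 = 5.4825
β = Cov / Var = 5.5013 / 5.4825 = 1.0034

1.00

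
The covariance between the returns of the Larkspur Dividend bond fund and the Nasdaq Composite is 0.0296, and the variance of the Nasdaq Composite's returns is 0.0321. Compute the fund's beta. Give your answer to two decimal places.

0.92

β = Cov(Rp, Rm) / Var(Rm) = 0.0296 / 0.0321 = 0.9221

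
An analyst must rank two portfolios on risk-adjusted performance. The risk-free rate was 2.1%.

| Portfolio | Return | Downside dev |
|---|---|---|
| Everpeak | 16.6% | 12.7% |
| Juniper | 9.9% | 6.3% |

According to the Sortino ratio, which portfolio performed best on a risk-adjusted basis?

Juniper

Everpeak: Sortino ratio = (16.6% − 2.1%) / 12.7% = 1.142
Juniper: Sortino ratio = (9.9% − 2.1%) / 6.3% = 1.238
Highest: Juniper (1.238).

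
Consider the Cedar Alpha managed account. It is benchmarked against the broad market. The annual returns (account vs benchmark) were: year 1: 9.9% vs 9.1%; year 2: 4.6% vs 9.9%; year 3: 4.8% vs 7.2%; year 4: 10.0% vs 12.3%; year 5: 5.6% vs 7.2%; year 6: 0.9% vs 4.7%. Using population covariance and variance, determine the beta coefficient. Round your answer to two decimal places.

1.07

r̄p = 5.9667%,  r̄m = 8.4000%
Cov = Σ(rp − r̄p)(rm − r̄m) / 6 = 6.1700
Var(rm) = Σ(rm − r̄m)² / 6 = 5.7533
β = Cov / Var = 6.1700 / 5.7533 = 1.0724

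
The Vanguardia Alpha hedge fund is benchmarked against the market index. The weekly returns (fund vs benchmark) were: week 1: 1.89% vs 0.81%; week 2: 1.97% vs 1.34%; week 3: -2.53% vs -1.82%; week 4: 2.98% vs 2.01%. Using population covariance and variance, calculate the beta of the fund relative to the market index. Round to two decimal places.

1.45

r̄p = 1.0775%,  r̄m = 0.5850%
Cov = Σ(rp − r̄p)(rm − r̄m) / 4 = 3.0609
Var(rm) = Σ(rm − r̄m)² / 4 = 2.1088
β = Cov / Var = 3.0609 / 2.1088 = 1.4515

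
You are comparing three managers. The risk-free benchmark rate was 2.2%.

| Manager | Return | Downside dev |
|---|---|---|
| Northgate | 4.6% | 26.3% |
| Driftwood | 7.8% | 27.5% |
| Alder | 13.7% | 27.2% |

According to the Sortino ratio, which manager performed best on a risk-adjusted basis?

Northgate: Sortino ratio = (4.6% − 2.2%) / 26.3% = 0.091
Driftwood: Sortino ratio = (7.8% − 2.2%) / 27.5% = 0.204
Alder: Sortino ratio = (13.7% − 2.2%) / 27.2% = 0.423
Highest: Alder (0.423).

Alder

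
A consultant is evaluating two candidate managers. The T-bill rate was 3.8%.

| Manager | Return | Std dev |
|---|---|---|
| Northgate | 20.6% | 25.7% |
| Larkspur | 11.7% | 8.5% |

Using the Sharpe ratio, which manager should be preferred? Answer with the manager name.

Larkspur

Northgate: Sharpe ratio = (20.6% − 3.8%) / 25.7% = 0.654
Larkspur: Sharpe ratio = (11.7% − 3.8%) / 8.5% = 0.929
Highest: Larkspur (0.929).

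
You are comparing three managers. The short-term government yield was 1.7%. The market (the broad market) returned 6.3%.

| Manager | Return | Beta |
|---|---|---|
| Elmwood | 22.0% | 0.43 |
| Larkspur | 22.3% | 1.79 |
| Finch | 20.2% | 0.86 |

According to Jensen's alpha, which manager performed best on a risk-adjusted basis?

Elmwood

Elmwood: α = 22.0% − [1.7% + 0.43 × (6.3% − 1.7%)] = 18.322
Larkspur: α = 22.3% − [1.7% + 1.79 × (6.3% − 1.7%)] = 12.366
Finch: α = 20.2% − [1.7% + 0.86 × (6.3% − 1.7%)] = 14.544
Highest: Elmwood (18.322).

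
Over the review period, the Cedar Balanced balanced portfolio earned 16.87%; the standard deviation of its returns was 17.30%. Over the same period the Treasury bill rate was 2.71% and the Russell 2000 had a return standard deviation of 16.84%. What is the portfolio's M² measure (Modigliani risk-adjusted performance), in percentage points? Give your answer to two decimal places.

Sharpe = (Rp − Rf) / σp = (16.87% − 2.71%) / 17.30% = 0.8185
M² = Rf + Sharpe × σm = 2.71% + 0.8185 × 16.84% = 16.4935%

16.49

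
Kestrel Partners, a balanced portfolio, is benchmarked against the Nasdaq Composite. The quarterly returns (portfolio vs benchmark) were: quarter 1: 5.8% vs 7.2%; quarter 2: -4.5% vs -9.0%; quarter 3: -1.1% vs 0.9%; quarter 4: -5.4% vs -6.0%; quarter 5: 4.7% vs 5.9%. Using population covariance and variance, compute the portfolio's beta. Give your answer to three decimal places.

0.692

r̄p = -0.1000%,  r̄m = -0.2000%
Cov = Σ(rp − r̄p)(rm − r̄m) / 5 = 28.2600
Var(rm) = Σ(rm − r̄m)² / 5 = 40.8520
β = Cov / Var = 28.2600 / 40.8520 = 0.6918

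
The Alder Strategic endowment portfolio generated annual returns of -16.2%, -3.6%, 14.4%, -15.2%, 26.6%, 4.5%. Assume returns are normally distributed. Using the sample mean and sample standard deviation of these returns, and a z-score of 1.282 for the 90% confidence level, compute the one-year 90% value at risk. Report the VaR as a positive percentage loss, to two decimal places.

19.88

Mean return μ = 10.50 / 6 = 1.7500%
Sample σ = √[Σ(r − μ)² / 5] = √[1423.2350 / 5] = √284.6470 = 16.8715%
VaR = −(μ − z·σ) = −(1.7500 − 1.282 × 16.8715) = −(-19.8793) = 19.8793%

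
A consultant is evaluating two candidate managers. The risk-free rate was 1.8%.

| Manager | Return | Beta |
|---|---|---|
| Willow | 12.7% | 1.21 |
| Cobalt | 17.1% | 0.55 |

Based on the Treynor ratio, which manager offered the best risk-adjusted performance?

Willow: Treynor = (12.7% − 1.8%) / 1.21 = 9.008
Cobalt: Treynor = (17.1% − 1.8%) / 0.55 = 27.818
Highest: Cobalt (27.818).

Cobalt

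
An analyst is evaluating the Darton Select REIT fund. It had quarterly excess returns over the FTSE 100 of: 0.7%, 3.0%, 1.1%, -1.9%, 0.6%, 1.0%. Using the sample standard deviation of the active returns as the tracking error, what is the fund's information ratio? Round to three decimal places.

0.478

μ = (0.7 + 3 + 1.1 − 1.9 + 0.6 + 1) / 6 = 0.7500%
Sample std dev = √[12.2950 / 5] = 1.5681%
IR = μ / tracking error = 0.7500 / 1.5681 = 0.4783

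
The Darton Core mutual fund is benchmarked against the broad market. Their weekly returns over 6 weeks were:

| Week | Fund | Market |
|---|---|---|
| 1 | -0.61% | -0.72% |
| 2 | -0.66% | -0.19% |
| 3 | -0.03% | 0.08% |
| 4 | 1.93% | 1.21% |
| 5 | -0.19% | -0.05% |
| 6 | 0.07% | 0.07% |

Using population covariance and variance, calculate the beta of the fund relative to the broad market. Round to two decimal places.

1.43

r̄p = 0.0850%,  r̄m = 0.0667%
Cov = Σ(rp − r̄p)(rm − r̄m) / 6 = 0.4797
Var(rm) = Σ(rm − r̄m)² / 6 = 0.3343
β = Cov / Var = 0.4797 / 0.3343 = 1.4349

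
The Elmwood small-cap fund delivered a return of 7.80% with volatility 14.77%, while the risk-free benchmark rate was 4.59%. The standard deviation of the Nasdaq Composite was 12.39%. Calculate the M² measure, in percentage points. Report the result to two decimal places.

Sharpe = (Rp − Rf) / σp = (7.80% − 4.59%) / 14.77% = 0.2173
M² = Rf + Sharpe × σm = 4.59% + 0.2173 × 12.39% = 7.2823%

7.28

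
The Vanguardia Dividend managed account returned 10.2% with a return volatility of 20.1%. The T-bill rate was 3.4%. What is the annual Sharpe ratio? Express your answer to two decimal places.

0.34

Sharpe = (Rp − Rf) / σp = (10.2% − 3.4%) / 20.1% = 6.80% / 20.1% = 0.3383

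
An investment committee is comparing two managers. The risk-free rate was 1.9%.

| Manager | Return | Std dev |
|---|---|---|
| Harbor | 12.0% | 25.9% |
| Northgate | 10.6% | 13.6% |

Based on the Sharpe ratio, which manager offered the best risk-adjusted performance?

Northgate

Harbor: Sharpe ratio = (12.0% − 1.9%) / 25.9% = 0.390
Northgate: Sharpe ratio = (10.6% − 1.9%) / 13.6% = 0.640
Highest: Northgate (0.640).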